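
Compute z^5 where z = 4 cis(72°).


r^5 = 4^5 = 1024
n*theta = 5*72° = 360° = 0° (mod 360)
a = 1024*cos(0°) = 1024.0000
b = 1024*sin(0°) = 0

1024 cis(0°) = 1024.0000 + 0i


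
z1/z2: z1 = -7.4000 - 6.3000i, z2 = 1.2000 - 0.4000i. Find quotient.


Conjugate of z2 = 1.2000 + 0.4000i
Numerator: (-7.4000 - 6.3000i)(1.2000 + 0.4000i) = -6.3600 - 10.5200i
Denominator: 1.2^2 + (-0.4)^2 = 1.6
Result = (-6.3600 - 10.5200i)/1.6

-3.9750 - 6.5750i


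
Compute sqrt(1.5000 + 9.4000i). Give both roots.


|z| = sqrt(2.25+88.36) = 9.5189
sqrt((|z|+a)/2) = sqrt((9.5189+1.5)/2) = sqrt(5.5095) = 2.3472
sqrt((|z|-a)/2) = sqrt((9.5189-1.5)/2) = sqrt(4.0095) = 2.0024

±(2.3472 + 2.0024i) i.e. 2.3472 + 2.0024i and -2.3472 - 2.0024i


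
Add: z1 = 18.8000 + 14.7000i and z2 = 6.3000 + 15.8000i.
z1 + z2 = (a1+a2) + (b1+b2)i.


Real: 18.8 + 6.3 = 25.1
Imag: 14.7 + 15.8 = 30.5

25.1000 + 30.5000i


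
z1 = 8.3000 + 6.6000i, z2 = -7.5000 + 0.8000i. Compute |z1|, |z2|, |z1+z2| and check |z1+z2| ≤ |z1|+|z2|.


|z1| = sqrt(8.3^2 + 6.6^2) = sqrt(112.45) = 10.6042
|z2| = sqrt((-7.5)^2 + 0.8^2) = sqrt(56.89) = 7.5425
z1+z2 = 0.8000 + 7.4000i
|z1+z2| = sqrt(55.4) = 7.4431
|z1|+|z2| = 10.6042 + 7.5425 = 18.1467

|z1+z2| = 7.4431 ≤ |z1|+|z2| = 18.1467 (verified)


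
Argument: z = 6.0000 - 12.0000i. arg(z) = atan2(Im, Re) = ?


Re = 6, Im = -12
arg = atan2(-12, 6) = -63.4349 degrees

arg(z) = -63.4349 degrees


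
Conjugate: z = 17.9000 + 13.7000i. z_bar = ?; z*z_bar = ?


z_bar = 17.9000 - 13.7000i
z*z_bar = 17.9^2 + 13.7^2 = 320.41 + 187.69 = 508.1

z_bar = 17.9000 - 13.7000i, z*z_bar = 508.1


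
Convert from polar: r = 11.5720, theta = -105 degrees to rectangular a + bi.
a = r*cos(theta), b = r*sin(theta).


a = 11.5720*cos(-105°) = 11.5720*(-0.25882) = -2.9951
b = 11.5720*sin(-105°) = 11.5720*(-0.96593) = -11.1777

-2.9951 - 11.1777i


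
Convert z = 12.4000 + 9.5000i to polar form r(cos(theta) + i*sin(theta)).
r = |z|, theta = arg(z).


r = sqrt(153.76+90.25) = sqrt(244.01) = 15.6208
theta = atan2(9.5, 12.4) = 37.4568 degrees

r = 15.6208, theta = 37.4568 degrees


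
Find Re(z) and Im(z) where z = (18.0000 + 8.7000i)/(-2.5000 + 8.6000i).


Multiply by conjugate: (18.0000 + 8.7000i)(-2.5000 - 8.6000i) / ((-2.5)^2 + 8.6^2)
Numerator real = 18*(-2.5) + 8.7*8.6 = 29.82
Numerator imag = 8.7*(-2.5) - 18*8.6 = -176.55
Denominator = 80.21
Re(z) = 29.82/80.21 = 0.3718
Im(z) = -176.55/80.21 = -2.2011

Re(z) = 0.3718, Im(z) = -2.2011


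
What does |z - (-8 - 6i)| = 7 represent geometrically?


|z - z0| = r is a circle with center z0 and radius r.
Center = (-8, -6), radius = 7

Circle with center (-8, -6) and radius 7


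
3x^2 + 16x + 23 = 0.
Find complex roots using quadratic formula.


disc = 16^2 - 4*3*23 = 256 - 276 = -20
sqrt(|disc|) = sqrt(20) = 4.4721
Real part = -16/(2*3) = -2.6667
Imag part = 4.4721/(2*3) = 0.7454

-2.6667 ± 0.7454i


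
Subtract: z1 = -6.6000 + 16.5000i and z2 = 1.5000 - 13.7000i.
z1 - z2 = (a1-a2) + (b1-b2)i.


Real: -6.6 - 1.5 = -8.1
Imag: 16.5 + 13.7 = 30.2

-8.1000 + 30.2000i


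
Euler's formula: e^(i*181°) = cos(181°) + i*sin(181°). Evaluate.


cos(181°) = -0.9998
sin(181°) = -0.0175

e^(i*181°) = -0.9998 - 0.0175i


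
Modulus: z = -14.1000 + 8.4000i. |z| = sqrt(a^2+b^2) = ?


|z| = sqrt((-14.1)^2 + 8.4^2) = sqrt(198.81 + 70.56) = sqrt(269.37) = 16.4125

|z| = 16.4125


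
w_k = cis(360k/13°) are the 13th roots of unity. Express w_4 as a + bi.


Angle = 360*4/13 = 110.7692°
a = cos(110.7692°) = -0.3546
b = sin(110.7692°) = 0.9350

-0.3546 + 0.9350i


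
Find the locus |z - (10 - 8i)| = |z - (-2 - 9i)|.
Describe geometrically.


Equal distances means the locus is the perpendicular bisector of z1 and z2.
Midpoint = ((10+(-2))/2, (-8+(-9))/2) = (4.0000, -8.5000)

Perpendicular bisector through (4.0000, -8.5000)


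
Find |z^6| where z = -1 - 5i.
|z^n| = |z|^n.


|z| = sqrt(1+25) = sqrt(26) = 5.0990
|z^6| = |z|^6 = (sqrt(26))^6 = 26^3 = 17576

|z^6| = 17576


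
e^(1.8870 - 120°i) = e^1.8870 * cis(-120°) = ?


e^1.8870 = 6.5995
cos(-120°) = -0.5
sin(-120°) = -0.86603
Real = 6.5995*(-0.5) = -3.2998
Imag = 6.5995*(-0.86603) = -5.7154

-3.2998 - 5.7154i


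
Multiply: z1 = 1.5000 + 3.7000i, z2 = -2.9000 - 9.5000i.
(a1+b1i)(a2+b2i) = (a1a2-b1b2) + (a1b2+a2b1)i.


Real = 1.5*(-2.9) - 3.7*(-9.5) = -4.35 - (-35.15) = 30.8
Imag = 1.5*(-9.5) - (2.9)*3.7 = -14.25 - (10.73) = -24.98

30.8000 - 24.9800i


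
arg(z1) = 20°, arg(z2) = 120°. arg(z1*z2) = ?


arg(z1*z2) = 20° + 120° = 140°
Normalized to (-180°, 180°]: 140°

140°


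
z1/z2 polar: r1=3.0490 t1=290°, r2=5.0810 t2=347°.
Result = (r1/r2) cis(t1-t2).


r = 3.0490 / 5.0810 = 0.6001
theta = 290° - 347° = -57° = 303° (mod 360)

0.6001 cis(303°)


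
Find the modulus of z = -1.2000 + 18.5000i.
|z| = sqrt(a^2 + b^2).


|z| = sqrt((-1.2)^2 + 18.5^2) = sqrt(1.44 + 342.25) = sqrt(343.69) = 18.5389

|z| = 18.5389


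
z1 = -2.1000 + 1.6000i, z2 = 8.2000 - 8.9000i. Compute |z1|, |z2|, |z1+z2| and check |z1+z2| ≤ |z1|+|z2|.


|z1| = sqrt((-2.1)^2 + 1.6^2) = sqrt(6.97) = 2.6401
|z2| = sqrt(8.2^2 + (-8.9)^2) = sqrt(146.45) = 12.1017
z1+z2 = 6.1000 - 7.3000i
|z1+z2| = sqrt(90.5) = 9.5131
|z1|+|z2| = 2.6401 + 12.1017 = 14.7418

|z1+z2| = 9.5131 ≤ |z1|+|z2| = 14.7418 (verified)


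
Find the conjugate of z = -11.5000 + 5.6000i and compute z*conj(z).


z_bar = -11.5000 - 5.6000i
z*z_bar = (-11.5)^2 + 5.6^2 = 132.25 + 31.36 = 163.61

z_bar = -11.5000 - 5.6000i, z*z_bar = 163.61


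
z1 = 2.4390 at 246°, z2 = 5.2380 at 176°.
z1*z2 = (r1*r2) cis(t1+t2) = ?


r = 2.4390 * 5.2380 = 12.7755
theta = 246° + 176° = 422° = 62° (mod 360)

12.7755 cis(62°)


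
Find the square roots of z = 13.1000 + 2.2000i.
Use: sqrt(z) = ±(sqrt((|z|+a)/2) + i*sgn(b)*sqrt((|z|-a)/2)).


|z| = sqrt(171.61+4.84) = 13.2834
sqrt((|z|+a)/2) = sqrt((13.2834+13.1)/2) = sqrt(13.1917) = 3.6320
sqrt((|z|-a)/2) = sqrt((13.2834-13.1)/2) = sqrt(0.0917) = 0.3029

±(3.6320 + 0.3029i) i.e. 3.6320 + 0.3029i and -3.6320 - 0.3029i


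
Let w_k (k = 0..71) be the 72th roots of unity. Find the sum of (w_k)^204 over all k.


The roots are w_k = w^k with w = e^(2*pi*i/72), and (w^k)^204 = (w^204)^k.
So S = 1 + u + u^2 + ... + u^(71) with u = w^204.
204 = 2*72 + 60, so 204 is not a multiple of 72: u = (w^72)^2 * w^60 = w^60 ≠ 1 (w is a primitive 72th root), while u^72 = (w^72)^204 = 1.
Geometric series: S = (1 - u^72)/(1 - u) = (1 - 1)/(1 - u) = 0

S = 0


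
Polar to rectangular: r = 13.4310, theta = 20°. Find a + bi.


a = 13.4310*cos(20°) = 13.4310*0.93969 = 12.6210
b = 13.4310*sin(20°) = 13.4310*0.34202 = 4.5937

12.6210 + 4.5937i


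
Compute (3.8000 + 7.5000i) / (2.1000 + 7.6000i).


Conjugate of z2 = 2.1000 - 7.6000i
Numerator: (3.8000 + 7.5000i)(2.1000 - 7.6000i) = 64.9800 - 13.1300i
Denominator: 2.1^2 + 7.6^2 = 62.17
Result = (64.9800 - 13.1300i)/62.17

1.0452 - 0.2112i


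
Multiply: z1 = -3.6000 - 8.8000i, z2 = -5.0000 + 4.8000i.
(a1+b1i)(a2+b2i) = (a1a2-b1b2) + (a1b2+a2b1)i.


Real = -3.6*(-5) - (-8.8)*4.8 = 18 - (-42.24) = 60.24
Imag = -3.6*4.8 - (5)*(-8.8) = -17.28 + 44 = 26.72

60.2400 + 26.7200i


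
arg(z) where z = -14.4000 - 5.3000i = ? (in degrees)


Re = -14.4, Im = -5.3
arg = atan2(-5.3, -14.4) = -159.7936 degrees

arg(z) = -159.7936 degrees


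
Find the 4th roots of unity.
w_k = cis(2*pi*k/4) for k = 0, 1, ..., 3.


The 4th roots of unity are cis(360k/4°) for k=0..3
Angle step = 360/4 = 90°
Primitive root: cis(90°)
Primitive root = 0 + 1.0000i

4 roots at angles: 0°, 90°, 180°, 270°


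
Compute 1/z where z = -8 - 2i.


|z|^2 = 64+4 = 68
1/z = (-8 + 2i)/68

1/z = -0.1176 + 0.0294i


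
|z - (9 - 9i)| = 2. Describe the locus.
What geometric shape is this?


|z - z0| = r is a circle with center z0 and radius r.
Center = (9, -9), radius = 2

Circle with center (9, -9) and radius 2


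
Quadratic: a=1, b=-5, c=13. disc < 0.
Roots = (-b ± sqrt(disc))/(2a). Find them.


disc = (-5)^2 - 4*1*13 = 25 - 52 = -27
sqrt(|disc|) = sqrt(27) = 5.1962
Real part = 5/(2*1) = 2.5000
Imag part = 5.1962/(2*1) = 2.5981

2.5000 ± 2.5981i


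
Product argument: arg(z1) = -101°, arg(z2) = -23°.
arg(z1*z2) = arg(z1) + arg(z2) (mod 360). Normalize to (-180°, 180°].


arg(z1*z2) = -101° - 23° = -124°
Normalized to (-180°, 180°]: -124°

-124°


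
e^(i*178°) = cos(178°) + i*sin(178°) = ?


cos(178°) = -0.9994
sin(178°) = 0.0349

e^(i*178°) = -0.9994 + 0.0349i


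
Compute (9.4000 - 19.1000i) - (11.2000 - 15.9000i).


Real: 9.4 - 11.2 = -1.8
Imag: -19.1 + 15.9 = -3.2

-1.8000 - 3.2000i


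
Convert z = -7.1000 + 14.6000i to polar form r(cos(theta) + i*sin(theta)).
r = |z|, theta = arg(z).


r = sqrt(50.41+213.16) = sqrt(263.57) = 16.2348
theta = atan2(14.6, -7.1) = 115.9337 degrees

r = 16.2348, theta = 115.9337 degrees


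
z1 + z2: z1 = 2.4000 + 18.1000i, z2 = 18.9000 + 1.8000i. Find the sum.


Real: 2.4 + 18.9 = 21.3
Imag: 18.1 + 1.8 = 19.9

21.3000 + 19.9000i


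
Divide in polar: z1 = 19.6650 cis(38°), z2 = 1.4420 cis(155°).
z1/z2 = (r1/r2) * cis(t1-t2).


r = 19.6650 / 1.4420 = 13.6373
theta = 38° - 155° = -117° = 243° (mod 360)

13.6373 cis(243°)


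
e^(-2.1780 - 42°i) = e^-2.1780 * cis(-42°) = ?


e^-2.1780 = 0.1133
cos(-42°) = 0.7431
sin(-42°) = -0.6691
Real = 0.1133*0.7431 = 0.0842
Imag = 0.1133*(-0.6691) = -0.0758

0.0842 - 0.0758i


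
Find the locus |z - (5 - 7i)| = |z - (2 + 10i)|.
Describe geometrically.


Equal distances means the locus is the perpendicular bisector of z1 and z2.
Midpoint = ((5+2)/2, (-7+10)/2) = (3.5000, 1.5000)

Perpendicular bisector through (3.5000, 1.5000)


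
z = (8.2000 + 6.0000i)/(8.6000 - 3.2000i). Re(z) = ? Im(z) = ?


Multiply by conjugate: (8.2000 + 6.0000i)(8.6000 + 3.2000i) / (8.6^2 + (-3.2)^2)
Numerator real = 8.2*8.6 + 6*(-3.2) = 51.32
Numerator imag = 6*8.6 - 8.2*(-3.2) = 77.84
Denominator = 84.2
Re(z) = 51.32/84.2 = 0.6095
Im(z) = 77.84/84.2 = 0.9245

Re(z) = 0.6095, Im(z) = 0.9245


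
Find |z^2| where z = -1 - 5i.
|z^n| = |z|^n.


|z| = sqrt(1+25) = sqrt(26) = 5.0990
|z^2| = |z|^2 = (sqrt(26))^2 = 26

|z^2| = 26


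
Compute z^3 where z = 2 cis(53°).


r^3 = 2^3 = 8
n*theta = 3*53° = 159° = 159° (mod 360)
a = 8*cos(159°) = -7.4686
b = 8*sin(159°) = 2.8669

8 cis(159°) = -7.4686 + 2.8669i


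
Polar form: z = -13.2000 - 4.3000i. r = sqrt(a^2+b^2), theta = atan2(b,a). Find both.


r = sqrt(174.24+18.49) = sqrt(192.73) = 13.8827
theta = atan2(-4.3, -13.2) = -161.9566 degrees

r = 13.8827, theta = -161.9566 degrees


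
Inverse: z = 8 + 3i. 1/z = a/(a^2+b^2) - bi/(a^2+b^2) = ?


|z|^2 = 64+9 = 73
1/z = (8 - 3i)/73

1/z = 0.1096 - 0.0411i


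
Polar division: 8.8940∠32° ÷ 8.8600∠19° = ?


r = 8.8940 / 8.8600 = 1.0038
theta = 32° - 19° = 13° = 13° (mod 360)

1.0038 cis(13°)


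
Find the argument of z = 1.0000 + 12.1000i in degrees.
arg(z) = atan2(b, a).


Re = 1, Im = 12.1
arg = atan2(12.1, 1) = 85.2755 degrees

arg(z) = 85.2755 degrees


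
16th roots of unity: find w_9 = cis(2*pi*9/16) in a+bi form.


Angle = 360*9/16 = 202.5°
a = cos(202.5°) = -0.9239
b = sin(202.5°) = -0.3827

-0.9239 - 0.3827i


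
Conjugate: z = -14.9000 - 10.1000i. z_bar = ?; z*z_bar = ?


z_bar = -14.9000 + 10.1000i
z*z_bar = (-14.9)^2 + (-10.1)^2 = 222.01 + 102.01 = 324.02

z_bar = -14.9000 + 10.1000i, z*z_bar = 324.02


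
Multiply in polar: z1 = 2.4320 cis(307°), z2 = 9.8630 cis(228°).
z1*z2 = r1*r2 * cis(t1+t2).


r = 2.4320 * 9.8630 = 23.9868
theta = 307° + 228° = 535° = 175° (mod 360)

23.9868 cis(175°)


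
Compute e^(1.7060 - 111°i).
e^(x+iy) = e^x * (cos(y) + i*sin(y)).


e^1.7060 = 5.5069
cos(-111°) = -0.35837
sin(-111°) = -0.93358
Real = 5.5069*(-0.35837) = -1.9735
Imag = 5.5069*(-0.93358) = -5.1411

-1.9735 - 5.1411i


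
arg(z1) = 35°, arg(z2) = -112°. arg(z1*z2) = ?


arg(z1*z2) = 35° - 112° = -77°
Normalized to (-180°, 180°]: -77°

-77°


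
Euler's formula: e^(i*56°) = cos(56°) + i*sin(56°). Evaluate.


cos(56°) = 0.5592
sin(56°) = 0.8290

e^(i*56°) = 0.5592 + 0.8290i


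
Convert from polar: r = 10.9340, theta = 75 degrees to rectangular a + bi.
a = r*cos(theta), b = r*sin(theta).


a = 10.9340*cos(75°) = 10.9340*0.25882 = 2.8299
b = 10.9340*sin(75°) = 10.9340*0.965926 = 10.5614

2.8299 + 10.5614i


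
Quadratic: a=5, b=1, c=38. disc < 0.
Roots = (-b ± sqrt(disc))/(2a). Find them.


disc = 1^2 - 4*5*38 = 1 - 760 = -759
sqrt(|disc|) = sqrt(759) = 27.5500
Real part = -1/(2*5) = -0.1000
Imag part = 27.5500/(2*5) = 2.7550

-0.1000 ± 2.7550i


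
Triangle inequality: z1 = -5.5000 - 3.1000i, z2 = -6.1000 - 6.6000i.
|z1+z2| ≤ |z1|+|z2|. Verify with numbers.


|z1| = sqrt((-5.5)^2 + (-3.1)^2) = sqrt(39.86) = 6.3135
|z2| = sqrt((-6.1)^2 + (-6.6)^2) = sqrt(80.77) = 8.9872
z1+z2 = -11.6000 - 9.7000i
|z1+z2| = sqrt(228.65) = 15.1212
|z1|+|z2| = 6.3135 + 8.9872 = 15.3007

|z1+z2| = 15.1212 ≤ |z1|+|z2| = 15.3007 (verified)


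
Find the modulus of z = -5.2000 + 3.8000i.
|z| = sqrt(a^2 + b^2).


|z| = sqrt((-5.2)^2 + 3.8^2) = sqrt(27.04 + 14.44) = sqrt(41.48) = 6.4405

|z| = 6.4405


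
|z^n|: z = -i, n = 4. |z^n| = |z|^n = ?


|z| = sqrt(0+1) = sqrt(1) = 1
|z^4| = |z|^4 = 1^4 = 1

|z^4| = 1


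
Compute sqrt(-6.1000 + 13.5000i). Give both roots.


|z| = sqrt(37.21+182.25) = 14.8142
sqrt((|z|+a)/2) = sqrt((14.8142+(-6.1))/2) = sqrt(4.3571) = 2.0874
sqrt((|z|-a)/2) = sqrt((14.8142-(-6.1))/2) = sqrt(10.4571) = 3.2337

±(2.0874 + 3.2337i) i.e. 2.0874 + 3.2337i and -2.0874 - 3.2337i


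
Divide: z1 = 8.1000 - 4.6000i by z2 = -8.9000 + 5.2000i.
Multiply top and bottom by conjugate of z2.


Conjugate of z2 = -8.9000 - 5.2000i
Numerator: (8.1000 - 4.6000i)(-8.9000 - 5.2000i) = -96.0100 - 1.1800i
Denominator: (-8.9)^2 + 5.2^2 = 106.25
Result = (-96.0100 - 1.1800i)/106.25

-0.9036 - 0.0111i


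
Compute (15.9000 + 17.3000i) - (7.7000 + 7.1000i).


Real: 15.9 - 7.7 = 8.2
Imag: 17.3 - 7.1 = 10.2

8.2000 + 10.2000i


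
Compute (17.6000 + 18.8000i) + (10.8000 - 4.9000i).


Real: 17.6 + 10.8 = 28.4
Imag: 18.8 - 4.9 = 13.9

28.4000 + 13.9000i


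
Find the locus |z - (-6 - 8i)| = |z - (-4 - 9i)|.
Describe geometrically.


Equal distances means the locus is the perpendicular bisector of z1 and z2.
Midpoint = ((-6+(-4))/2, (-8+(-9))/2) = (-5.0000, -8.5000)

Perpendicular bisector through (-5.0000, -8.5000)


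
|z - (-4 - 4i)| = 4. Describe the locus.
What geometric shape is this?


|z - z0| = r is a circle with center z0 and radius r.
Center = (-4, -4), radius = 4

Circle with center (-4, -4) and radius 4


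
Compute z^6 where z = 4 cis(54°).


r^6 = 4^6 = 4096
n*theta = 6*54° = 324° = 324° (mod 360)
a = 4096*cos(324°) = 3313.7336
b = 4096*sin(324°) = -2407.5684

4096 cis(324°) = 3313.7336 - 2407.5684i


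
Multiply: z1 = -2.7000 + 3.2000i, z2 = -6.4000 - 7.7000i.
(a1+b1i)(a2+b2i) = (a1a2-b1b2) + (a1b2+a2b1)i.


Real = -2.7*(-6.4) - 3.2*(-7.7) = 17.28 - (-24.64) = 41.92
Imag = -2.7*(-7.7) - (6.4)*3.2 = 20.79 - (20.48) = 0.31

41.9200 + 0.3100i


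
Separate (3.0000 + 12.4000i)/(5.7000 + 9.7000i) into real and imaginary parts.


Multiply by conjugate: (3.0000 + 12.4000i)(5.7000 - 9.7000i) / (5.7^2 + 9.7^2)
Numerator real = 3*5.7 + 12.4*9.7 = 137.38
Numerator imag = 12.4*5.7 - 3*9.7 = 41.58
Denominator = 126.58
Re(z) = 137.38/126.58 = 1.0853
Im(z) = 41.58/126.58 = 0.3285

Re(z) = 1.0853, Im(z) = 0.3285


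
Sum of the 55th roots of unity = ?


The sum of all 55th roots of unity is 0.
Geometric series: (1 - w^55)/(1 - w) = (1-1)/(1-w) = 0 since w^55 = 1, w ≠ 1.
Alternatively: coefficient of z^54 in z^55 - 1 is 0.

0


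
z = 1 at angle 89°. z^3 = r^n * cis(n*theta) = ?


r^3 = 1^3 = 1
n*theta = 3*89° = 267° = 267° (mod 360)
a = 1*cos(267°) = -0.0523
b = 1*sin(267°) = -0.9986

1 cis(267°) = -0.0523 - 0.9986i


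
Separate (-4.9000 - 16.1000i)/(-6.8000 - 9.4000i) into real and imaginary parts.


Multiply by conjugate: (-4.9000 - 16.1000i)(-6.8000 + 9.4000i) / ((-6.8)^2 + (-9.4)^2)
Numerator real = -4.9*(-6.8) - (16.1)*(-9.4) = 184.66
Numerator imag = -16.1*(-6.8) - (-4.9)*(-9.4) = 63.42
Denominator = 134.6
Re(z) = 184.66/134.6 = 1.3719
Im(z) = 63.42/134.6 = 0.4712

Re(z) = 1.3719, Im(z) = 0.4712


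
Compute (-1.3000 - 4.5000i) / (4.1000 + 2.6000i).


Conjugate of z2 = 4.1000 - 2.6000i
Numerator: (-1.3000 - 4.5000i)(4.1000 - 2.6000i) = -17.0300 - 15.0700i
Denominator: 4.1^2 + 2.6^2 = 23.57
Result = (-17.0300 - 15.0700i)/23.57

-0.7225 - 0.6394i


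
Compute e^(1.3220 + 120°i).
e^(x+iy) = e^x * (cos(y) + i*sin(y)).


e^1.3220 = 3.7509
cos(120°) = -0.5
sin(120°) = 0.86603
Real = 3.7509*(-0.5) = -1.8755
Imag = 3.7509*0.86603 = 3.2484

-1.8755 + 3.2484i


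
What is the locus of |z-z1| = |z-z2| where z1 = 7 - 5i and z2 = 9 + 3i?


Equal distances means the locus is the perpendicular bisector of z1 and z2.
Midpoint = ((7+9)/2, (-5+3)/2) = (8.0000, -1.0000)

Perpendicular bisector through (8.0000, -1.0000)


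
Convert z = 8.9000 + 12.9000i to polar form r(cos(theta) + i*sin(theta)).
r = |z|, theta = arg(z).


r = sqrt(79.21+166.41) = sqrt(245.62) = 15.6723
theta = atan2(12.9, 8.9) = 55.3973 degrees

r = 15.6723, theta = 55.3973 degrees


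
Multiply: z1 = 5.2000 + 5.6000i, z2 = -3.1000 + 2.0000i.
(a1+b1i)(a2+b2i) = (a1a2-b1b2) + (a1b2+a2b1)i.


Real = 5.2*(-3.1) - 5.6*2 = -16.12 - 11.2 = -27.32
Imag = 5.2*2 - (3.1)*5.6 = 10.4 - (17.36) = -6.96

-27.3200 - 6.9600i


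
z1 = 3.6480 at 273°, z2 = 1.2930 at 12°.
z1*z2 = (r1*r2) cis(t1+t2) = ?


r = 3.6480 * 1.2930 = 4.7169
theta = 273° + 12° = 285° = 285° (mod 360)

4.7169 cis(285°)


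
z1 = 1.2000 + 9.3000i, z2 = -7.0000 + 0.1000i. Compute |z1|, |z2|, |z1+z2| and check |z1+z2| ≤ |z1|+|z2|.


|z1| = sqrt(1.2^2 + 9.3^2) = sqrt(87.93) = 9.3771
|z2| = sqrt((-7)^2 + 0.1^2) = sqrt(49.01) = 7.0007
z1+z2 = -5.8000 + 9.4000i
|z1+z2| = sqrt(122) = 11.0454
|z1|+|z2| = 9.3771 + 7.0007 = 16.3778

|z1+z2| = 11.0454 ≤ |z1|+|z2| = 16.3778 (verified)


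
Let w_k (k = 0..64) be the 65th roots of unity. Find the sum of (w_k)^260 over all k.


The roots are w_k = w^k with w = e^(2*pi*i/65), and (w^k)^260 = (w^260)^k.
So S = 1 + u + u^2 + ... + u^(64) with u = w^260.
260 = 4*65 + 0, so 260 is a multiple of 65 and u = (w^65)^4 = 1.
Every one of the 65 terms equals 1: S = 65

S = 65


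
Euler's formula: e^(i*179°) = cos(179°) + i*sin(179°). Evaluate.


cos(179°) = -0.9998
sin(179°) = 0.0175

e^(i*179°) = -0.9998 + 0.0175i


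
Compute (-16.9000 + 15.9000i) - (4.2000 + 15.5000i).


Real: -16.9 - 4.2 = -21.1
Imag: 15.9 - 15.5 = 0.4

-21.1000 + 0.4000i


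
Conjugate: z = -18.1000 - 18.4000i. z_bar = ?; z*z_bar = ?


z_bar = -18.1000 + 18.4000i
z*z_bar = (-18.1)^2 + (-18.4)^2 = 327.61 + 338.56 = 666.17

z_bar = -18.1000 + 18.4000i, z*z_bar = 666.17


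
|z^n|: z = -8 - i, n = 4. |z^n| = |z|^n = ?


|z| = sqrt(64+1) = sqrt(65) = 8.0623
|z^4| = |z|^4 = (sqrt(65))^4 = 65^2 = 4225

|z^4| = 4225


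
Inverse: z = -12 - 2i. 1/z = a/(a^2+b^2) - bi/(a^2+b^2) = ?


|z|^2 = 144+4 = 148
1/z = (-12 + 2i)/148

1/z = -0.0811 + 0.0135i


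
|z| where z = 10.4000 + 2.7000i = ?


|z| = sqrt(10.4^2 + 2.7^2) = sqrt(108.16 + 7.29) = sqrt(115.45) = 10.7448

|z| = 10.7448


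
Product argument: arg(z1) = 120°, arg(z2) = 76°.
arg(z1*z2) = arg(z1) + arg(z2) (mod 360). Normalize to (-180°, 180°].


arg(z1*z2) = 120° + 76° = 196°
Normalized to (-180°, 180°]: -164°

-164°


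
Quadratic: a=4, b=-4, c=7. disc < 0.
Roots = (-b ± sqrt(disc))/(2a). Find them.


disc = (-4)^2 - 4*4*7 = 16 - 112 = -96
sqrt(|disc|) = sqrt(96) = 9.7980
Real part = 4/(2*4) = 0.5000
Imag part = 9.7980/(2*4) = 1.2247

0.5000 ± 1.2247i


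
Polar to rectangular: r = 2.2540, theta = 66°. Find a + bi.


a = 2.2540*cos(66°) = 2.2540*0.40674 = 0.9168
b = 2.2540*sin(66°) = 2.2540*0.91355 = 2.0591

0.9168 + 2.0591i


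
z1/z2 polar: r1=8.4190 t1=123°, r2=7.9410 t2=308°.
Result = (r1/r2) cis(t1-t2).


r = 8.4190 / 7.9410 = 1.0602
theta = 123° - 308° = -185° = 175° (mod 360)

1.0602 cis(175°)


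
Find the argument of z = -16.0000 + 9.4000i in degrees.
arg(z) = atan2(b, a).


Re = -16, Im = 9.4
arg = atan2(9.4, -16) = 149.5658 degrees

arg(z) = 149.5658 degrees


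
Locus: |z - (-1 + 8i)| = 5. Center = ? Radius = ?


|z - z0| = r is a circle with center z0 and radius r.
Center = (-1, 8), radius = 5

Circle with center (-1, 8) and radius 5


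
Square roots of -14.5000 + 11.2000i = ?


|z| = sqrt(210.25+125.44) = 18.3218
sqrt((|z|+a)/2) = sqrt((18.3218+(-14.5))/2) = sqrt(1.9109) = 1.3824
sqrt((|z|-a)/2) = sqrt((18.3218-(-14.5))/2) = sqrt(16.4109) = 4.0510

±(1.3824 + 4.0510i) i.e. 1.3824 + 4.0510i and -1.3824 - 4.0510i


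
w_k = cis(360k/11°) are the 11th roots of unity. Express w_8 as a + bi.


Angle = 360*8/11 = 261.8182°
a = cos(261.8182°) = -0.1423
b = sin(261.8182°) = -0.9898

-0.1423 - 0.9898i


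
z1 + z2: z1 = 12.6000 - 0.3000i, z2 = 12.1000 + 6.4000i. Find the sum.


Real: 12.6 + 12.1 = 24.7
Imag: -0.3 + 6.4 = 6.1

24.7000 + 6.1000i


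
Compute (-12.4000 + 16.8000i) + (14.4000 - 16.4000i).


Real: -12.4 + 14.4 = 2
Imag: 16.8 - 16.4 = 0.4

2.0000 + 0.4000i


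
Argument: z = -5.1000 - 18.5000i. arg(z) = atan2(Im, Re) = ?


Re = -5.1, Im = -18.5
arg = atan2(-18.5, -5.1) = -105.4122 degrees

arg(z) = -105.4122 degrees


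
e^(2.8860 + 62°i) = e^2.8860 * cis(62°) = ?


e^2.8860 = 17.9215
cos(62°) = 0.46947
sin(62°) = 0.8829476
Real = 17.9215*0.46947 = 8.4136
Imag = 17.9215*0.8829476 = 15.8237

8.4136 + 15.8237i


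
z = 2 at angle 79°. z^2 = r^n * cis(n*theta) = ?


r^2 = 2^2 = 4
n*theta = 2*79° = 158° = 158° (mod 360)
a = 4*cos(158°) = -3.7087
b = 4*sin(158°) = 1.4984

4 cis(158°) = -3.7087 + 1.4984i


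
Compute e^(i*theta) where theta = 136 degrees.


cos(136°) = -0.7193
sin(136°) = 0.6947

e^(i*136°) = -0.7193 + 0.6947i


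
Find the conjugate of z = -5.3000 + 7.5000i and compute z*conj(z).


z_bar = -5.3000 - 7.5000i
z*z_bar = (-5.3)^2 + 7.5^2 = 28.09 + 56.25 = 84.34

z_bar = -5.3000 - 7.5000i, z*z_bar = 84.34


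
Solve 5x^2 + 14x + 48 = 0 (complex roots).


disc = 14^2 - 4*5*48 = 196 - 960 = -764
sqrt(|disc|) = sqrt(764) = 27.6405
Real part = -14/(2*5) = -1.4000
Imag part = 27.6405/(2*5) = 2.7641

-1.4000 ± 2.7641i


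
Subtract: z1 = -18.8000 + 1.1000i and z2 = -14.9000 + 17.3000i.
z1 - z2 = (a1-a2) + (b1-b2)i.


Real: -18.8 + 14.9 = -3.9
Imag: 1.1 - 17.3 = -16.2

-3.9000 - 16.2000i


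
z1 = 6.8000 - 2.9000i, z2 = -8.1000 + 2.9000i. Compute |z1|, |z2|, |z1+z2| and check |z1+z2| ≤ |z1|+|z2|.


|z1| = sqrt(6.8^2 + (-2.9)^2) = sqrt(54.65) = 7.3926
|z2| = sqrt((-8.1)^2 + 2.9^2) = sqrt(74.02) = 8.6035
z1+z2 = -1.3000
|z1+z2| = sqrt(1.69) = 1.3000
|z1|+|z2| = 7.3926 + 8.6035 = 15.9961

|z1+z2| = 1.3000 ≤ |z1|+|z2| = 15.9961 (verified)


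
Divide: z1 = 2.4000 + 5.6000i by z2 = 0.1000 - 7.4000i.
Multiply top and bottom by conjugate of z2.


Conjugate of z2 = 0.1000 + 7.4000i
Numerator: (2.4000 + 5.6000i)(0.1000 + 7.4000i) = -41.2000 + 18.3200i
Denominator: 0.1^2 + (-7.4)^2 = 54.77
Result = (-41.2000 + 18.3200i)/54.77

-0.7522 + 0.3345i


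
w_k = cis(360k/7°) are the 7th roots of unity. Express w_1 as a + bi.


Angle = 360*1/7 = 51.4286°
a = cos(51.4286°) = 0.6235
b = sin(51.4286°) = 0.7818

0.6235 + 0.7818i


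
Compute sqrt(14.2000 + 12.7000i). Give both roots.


|z| = sqrt(201.64+161.29) = 19.0507
sqrt((|z|+a)/2) = sqrt((19.0507+14.2)/2) = sqrt(16.6254) = 4.0774
sqrt((|z|-a)/2) = sqrt((19.0507-14.2)/2) = sqrt(2.4254) = 1.5574

±(4.0774 + 1.5574i) i.e. 4.0774 + 1.5574i and -4.0774 - 1.5574i


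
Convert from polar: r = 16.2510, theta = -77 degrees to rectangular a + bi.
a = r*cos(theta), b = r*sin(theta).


a = 16.2510*cos(-77°) = 16.2510*0.22495 = 3.6557
b = 16.2510*sin(-77°) = 16.2510*(-0.97437) = -15.8345

3.6557 - 15.8345i


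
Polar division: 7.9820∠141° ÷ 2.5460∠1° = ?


r = 7.9820 / 2.5460 = 3.1351
theta = 141° - 1° = 140° = 140° (mod 360)

3.1351 cis(140°)


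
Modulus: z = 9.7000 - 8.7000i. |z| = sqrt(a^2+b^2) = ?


|z| = sqrt(9.7^2 + (-8.7)^2) = sqrt(94.09 + 75.69) = sqrt(169.78) = 13.0300

|z| = 13.0300


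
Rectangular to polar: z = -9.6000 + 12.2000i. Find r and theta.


r = sqrt(92.16+148.84) = sqrt(241) = 15.5242
theta = atan2(12.2, -9.6) = 128.1987 degrees

r = 15.5242, theta = 128.1987 degrees


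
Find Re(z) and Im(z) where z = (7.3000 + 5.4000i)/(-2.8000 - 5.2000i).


Multiply by conjugate: (7.3000 + 5.4000i)(-2.8000 + 5.2000i) / ((-2.8)^2 + (-5.2)^2)
Numerator real = 7.3*(-2.8) + 5.4*(-5.2) = -48.52
Numerator imag = 5.4*(-2.8) - 7.3*(-5.2) = 22.84
Denominator = 34.88
Re(z) = -48.52/34.88 = -1.3911
Im(z) = 22.84/34.88 = 0.6548

Re(z) = -1.3911, Im(z) = 0.6548


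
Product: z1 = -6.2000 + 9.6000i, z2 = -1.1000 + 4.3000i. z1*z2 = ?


Real = -6.2*(-1.1) - 9.6*4.3 = 6.82 - 41.28 = -34.46
Imag = -6.2*4.3 - (1.1)*9.6 = -26.66 - (10.56) = -37.22

-34.4600 - 37.2200i


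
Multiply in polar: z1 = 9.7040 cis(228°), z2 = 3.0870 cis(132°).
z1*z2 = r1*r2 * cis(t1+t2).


r = 9.7040 * 3.0870 = 29.9562
theta = 228° + 132° = 360° = 0° (mod 360)

29.9562 cis(0°)


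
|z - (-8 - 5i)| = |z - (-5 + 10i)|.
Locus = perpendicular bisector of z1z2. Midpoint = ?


Equal distances means the locus is the perpendicular bisector of z1 and z2.
Midpoint = ((-8+(-5))/2, (-5+10)/2) = (-6.5000, 2.5000)

Perpendicular bisector through (-6.5000, 2.5000)


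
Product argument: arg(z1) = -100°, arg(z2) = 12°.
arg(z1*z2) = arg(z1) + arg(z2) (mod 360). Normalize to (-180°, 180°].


arg(z1*z2) = -100° + 12° = -88°
Normalized to (-180°, 180°]: -88°

-88°


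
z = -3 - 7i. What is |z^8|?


|z| = sqrt(9+49) = sqrt(58) = 7.6158
|z^8| = |z|^8 = (sqrt(58))^8 = 58^4 = 11316496

|z^8| = 11316496


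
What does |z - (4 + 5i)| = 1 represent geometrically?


|z - z0| = r is a circle with center z0 and radius r.
Center = (4, 5), radius = 1

Circle with center (4, 5) and radius 1


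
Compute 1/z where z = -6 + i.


|z|^2 = 36+1 = 37
1/z = (-6 - 1i)/37

1/z = -0.1622 - 0.0270i


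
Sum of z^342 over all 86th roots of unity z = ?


The roots are w_k = w^k with w = e^(2*pi*i/86), and (w^k)^342 = (w^342)^k.
So S = 1 + u + u^2 + ... + u^(85) with u = w^342.
342 = 3*86 + 84, so 342 is not a multiple of 86: u = (w^86)^3 * w^84 = w^84 ≠ 1 (w is a primitive 86th root), while u^86 = (w^86)^342 = 1.
Geometric series: S = (1 - u^86)/(1 - u) = (1 - 1)/(1 - u) = 0

S = 0


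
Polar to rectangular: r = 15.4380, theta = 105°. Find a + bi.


a = 15.4380*cos(105°) = 15.4380*(-0.258819) = -3.9956
b = 15.4380*sin(105°) = 15.4380*0.96593 = 14.9120

-3.9956 + 14.9120i


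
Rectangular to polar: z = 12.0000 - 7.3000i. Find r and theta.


r = sqrt(144+53.29) = sqrt(197.29) = 14.0460
theta = atan2(-7.3, 12) = -31.3135 degrees

r = 14.0460, theta = -31.3135 degrees


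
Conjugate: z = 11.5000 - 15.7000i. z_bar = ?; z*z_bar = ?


z_bar = 11.5000 + 15.7000i
z*z_bar = 11.5^2 + (-15.7)^2 = 132.25 + 246.49 = 378.74

z_bar = 11.5000 + 15.7000i, z*z_bar = 378.74


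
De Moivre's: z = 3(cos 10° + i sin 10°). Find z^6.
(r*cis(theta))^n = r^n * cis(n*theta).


r^6 = 3^6 = 729
n*theta = 6*10° = 60° = 60° (mod 360)
a = 729*cos(60°) = 364.5000
b = 729*sin(60°) = 631.3325

729 cis(60°) = 364.5000 + 631.3325i


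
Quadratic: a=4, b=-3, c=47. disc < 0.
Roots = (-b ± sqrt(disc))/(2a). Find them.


disc = (-3)^2 - 4*4*47 = 9 - 752 = -743
sqrt(|disc|) = sqrt(743) = 27.2580
Real part = 3/(2*4) = 0.3750
Imag part = 27.2580/(2*4) = 3.4073

0.3750 ± 3.4073i


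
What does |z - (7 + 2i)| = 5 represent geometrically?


|z - z0| = r is a circle with center z0 and radius r.
Center = (7, 2), radius = 5

Circle with center (7, 2) and radius 5


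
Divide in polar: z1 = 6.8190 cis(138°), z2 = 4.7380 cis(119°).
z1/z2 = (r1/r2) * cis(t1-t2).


r = 6.8190 / 4.7380 = 1.4392
theta = 138° - 119° = 19° = 19° (mod 360)

1.4392 cis(19°)


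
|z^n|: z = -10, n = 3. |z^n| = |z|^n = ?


|z| = sqrt(100+0) = sqrt(100) = 10
|z^3| = |z|^3 = 10^3 = 1000

|z^3| = 1000


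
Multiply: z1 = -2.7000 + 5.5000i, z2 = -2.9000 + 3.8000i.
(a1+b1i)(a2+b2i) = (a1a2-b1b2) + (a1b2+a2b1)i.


Real = -2.7*(-2.9) - 5.5*3.8 = 7.83 - 20.9 = -13.07
Imag = -2.7*3.8 - (2.9)*5.5 = -10.26 - (15.95) = -26.21

-13.0700 - 26.2100i


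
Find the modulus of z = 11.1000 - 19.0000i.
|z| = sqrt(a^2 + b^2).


|z| = sqrt(11.1^2 + (-19)^2) = sqrt(123.21 + 361) = sqrt(484.21) = 22.0048

|z| = 22.0048


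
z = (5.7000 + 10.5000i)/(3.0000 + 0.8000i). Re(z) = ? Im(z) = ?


Multiply by conjugate: (5.7000 + 10.5000i)(3.0000 - 0.8000i) / (3^2 + 0.8^2)
Numerator real = 5.7*3 + 10.5*0.8 = 25.5
Numerator imag = 10.5*3 - 5.7*0.8 = 26.94
Denominator = 9.64
Re(z) = 25.5/9.64 = 2.6452
Im(z) = 26.94/9.64 = 2.7946

Re(z) = 2.6452, Im(z) = 2.7946


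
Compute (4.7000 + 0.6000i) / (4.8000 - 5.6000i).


Conjugate of z2 = 4.8000 + 5.6000i
Numerator: (4.7000 + 0.6000i)(4.8000 + 5.6000i) = 19.2000 + 29.2000i
Denominator: 4.8^2 + (-5.6)^2 = 54.4
Result = (19.2000 + 29.2000i)/54.4

0.3529 + 0.5368i


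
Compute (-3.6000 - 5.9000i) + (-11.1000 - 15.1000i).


Real: -3.6 - 11.1 = -14.7
Imag: -5.9 - 15.1 = -21

-14.7000 - 21.0000i


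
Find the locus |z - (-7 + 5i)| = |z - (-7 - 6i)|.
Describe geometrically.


Equal distances means the locus is the perpendicular bisector of z1 and z2.
Midpoint = ((-7+(-7))/2, (5+(-6))/2) = (-7.0000, -0.5000)

Perpendicular bisector through (-7.0000, -0.5000)


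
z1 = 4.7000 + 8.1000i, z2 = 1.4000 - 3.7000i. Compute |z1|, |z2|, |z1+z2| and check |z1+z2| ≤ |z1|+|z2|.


|z1| = sqrt(4.7^2 + 8.1^2) = sqrt(87.7) = 9.3648
|z2| = sqrt(1.4^2 + (-3.7)^2) = sqrt(15.65) = 3.9560
z1+z2 = 6.1000 + 4.4000i
|z1+z2| = sqrt(56.57) = 7.5213
|z1|+|z2| = 9.3648 + 3.9560 = 13.3208

|z1+z2| = 7.5213 ≤ |z1|+|z2| = 13.3208 (verified)


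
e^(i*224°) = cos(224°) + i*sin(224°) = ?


cos(224°) = -0.7193
sin(224°) = -0.6947

e^(i*224°) = -0.7193 - 0.6947i


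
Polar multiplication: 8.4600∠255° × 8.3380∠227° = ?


r = 8.4600 * 8.3380 = 70.5395
theta = 255° + 227° = 482° = 122° (mod 360)

70.5395 cis(122°)


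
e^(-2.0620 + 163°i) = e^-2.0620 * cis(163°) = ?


e^-2.0620 = 0.1272
cos(163°) = -0.9563
sin(163°) = 0.2924
Real = 0.1272*(-0.9563) = -0.1216
Imag = 0.1272*0.2924 = 0.0372

-0.1216 + 0.0372i


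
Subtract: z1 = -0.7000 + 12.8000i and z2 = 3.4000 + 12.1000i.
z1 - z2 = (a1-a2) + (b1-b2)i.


Real: -0.7 - 3.4 = -4.1
Imag: 12.8 - 12.1 = 0.7

-4.1000 + 0.7000i


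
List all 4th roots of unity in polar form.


The 4th roots of unity are cis(360k/4°) for k=0..3
Angle step = 360/4 = 90°
Primitive root: cis(90°)
Primitive root = 0 + 1.0000i

4 roots at angles: 0°, 90°, 180°, 270°


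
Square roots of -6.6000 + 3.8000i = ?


|z| = sqrt(43.56+14.44) = 7.6158
sqrt((|z|+a)/2) = sqrt((7.6158+(-6.6))/2) = sqrt(0.5079) = 0.7127
sqrt((|z|-a)/2) = sqrt((7.6158-(-6.6))/2) = sqrt(7.1079) = 2.6661

±(0.7127 + 2.6661i) i.e. 0.7127 + 2.6661i and -0.7127 - 2.6661i


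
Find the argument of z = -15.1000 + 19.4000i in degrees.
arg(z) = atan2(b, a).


Re = -15.1, Im = 19.4
arg = atan2(19.4, -15.1) = 127.8954 degrees

arg(z) = 127.8954 degrees


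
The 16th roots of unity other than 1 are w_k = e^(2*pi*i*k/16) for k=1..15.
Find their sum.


With w = e^(2*pi*i/16), all 16 of the 16th roots of unity w^0 = 1, w, ..., w^(15) sum to 0: 1 + w + ... + w^(15) = (1 - w^16)/(1 - w) = 0 since w^16 = 1, w ≠ 1.
Removing the root 1: w + w^2 + ... + w^(15) = 0 - 1 = -1

Sum = -1


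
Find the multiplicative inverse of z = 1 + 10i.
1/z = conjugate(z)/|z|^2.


|z|^2 = 1+100 = 101
1/z = (1 - 10i)/101

1/z = 0.0099 - 0.0990i


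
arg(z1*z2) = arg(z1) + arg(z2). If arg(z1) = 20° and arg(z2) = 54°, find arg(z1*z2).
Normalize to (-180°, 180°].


arg(z1*z2) = 20° + 54° = 74°
Normalized to (-180°, 180°]: 74°

74°


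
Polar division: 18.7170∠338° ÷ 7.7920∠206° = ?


r = 18.7170 / 7.7920 = 2.4021
theta = 338° - 206° = 132° = 132° (mod 360)

2.4021 cis(132°)


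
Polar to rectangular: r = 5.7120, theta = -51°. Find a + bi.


a = 5.7120*cos(-51°) = 5.7120*0.62932 = 3.5947
b = 5.7120*sin(-51°) = 5.7120*(-0.77715) = -4.4391

3.5947 - 4.4391i


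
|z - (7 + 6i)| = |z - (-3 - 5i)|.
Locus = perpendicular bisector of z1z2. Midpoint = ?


Equal distances means the locus is the perpendicular bisector of z1 and z2.
Midpoint = ((7+(-3))/2, (6+(-5))/2) = (2.0000, 0.5000)

Perpendicular bisector through (2.0000, 0.5000)


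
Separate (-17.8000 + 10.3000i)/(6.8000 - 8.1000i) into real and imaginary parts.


Multiply by conjugate: (-17.8000 + 10.3000i)(6.8000 + 8.1000i) / (6.8^2 + (-8.1)^2)
Numerator real = -17.8*6.8 + 10.3*(-8.1) = -204.47
Numerator imag = 10.3*6.8 - (-17.8)*(-8.1) = -74.14
Denominator = 111.85
Re(z) = -204.47/111.85 = -1.8281
Im(z) = -74.14/111.85 = -0.6629

Re(z) = -1.8281, Im(z) = -0.6629


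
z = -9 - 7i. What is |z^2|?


|z| = sqrt(81+49) = sqrt(130) = 11.4018
|z^2| = |z|^2 = (sqrt(130))^2 = 130

|z^2| = 130


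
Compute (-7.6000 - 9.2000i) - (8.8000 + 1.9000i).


Real: -7.6 - 8.8 = -16.4
Imag: -9.2 - 1.9 = -11.1

-16.4000 - 11.1000i


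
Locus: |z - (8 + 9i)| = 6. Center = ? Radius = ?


|z - z0| = r is a circle with center z0 and radius r.
Center = (8, 9), radius = 6

Circle with center (8, 9) and radius 6


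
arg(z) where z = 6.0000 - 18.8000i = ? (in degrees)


Re = 6, Im = -18.8
arg = atan2(-18.8, 6) = -72.2996 degrees

arg(z) = -72.2996 degrees


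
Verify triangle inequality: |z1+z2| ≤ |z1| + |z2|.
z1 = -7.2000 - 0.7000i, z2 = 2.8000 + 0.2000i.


|z1| = sqrt((-7.2)^2 + (-0.7)^2) = sqrt(52.33) = 7.2339
|z2| = sqrt(2.8^2 + 0.2^2) = sqrt(7.88) = 2.8071
z1+z2 = -4.4000 - 0.5000i
|z1+z2| = sqrt(19.61) = 4.4283
|z1|+|z2| = 7.2339 + 2.8071 = 10.0410

|z1+z2| = 4.4283 ≤ |z1|+|z2| = 10.0410 (verified)


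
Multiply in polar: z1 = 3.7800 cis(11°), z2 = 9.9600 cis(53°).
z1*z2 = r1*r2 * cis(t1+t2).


r = 3.7800 * 9.9600 = 37.6488
theta = 11° + 53° = 64° = 64° (mod 360)

37.6488 cis(64°)


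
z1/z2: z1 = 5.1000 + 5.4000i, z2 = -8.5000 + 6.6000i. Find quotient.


Conjugate of z2 = -8.5000 - 6.6000i
Numerator: (5.1000 + 5.4000i)(-8.5000 - 6.6000i) = -7.7100 - 79.5600i
Denominator: (-8.5)^2 + 6.6^2 = 115.81
Result = (-7.7100 - 79.5600i)/115.81

-0.0666 - 0.6870i


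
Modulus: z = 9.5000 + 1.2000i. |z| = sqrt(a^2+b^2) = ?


|z| = sqrt(9.5^2 + 1.2^2) = sqrt(90.25 + 1.44) = sqrt(91.69) = 9.5755

|z| = 9.5755


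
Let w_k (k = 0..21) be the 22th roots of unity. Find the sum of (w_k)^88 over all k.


The roots are w_k = w^k with w = e^(2*pi*i/22), and (w^k)^88 = (w^88)^k.
So S = 1 + u + u^2 + ... + u^(21) with u = w^88.
88 = 4*22 + 0, so 88 is a multiple of 22 and u = (w^22)^4 = 1.
Every one of the 22 terms equals 1: S = 22

S = 22


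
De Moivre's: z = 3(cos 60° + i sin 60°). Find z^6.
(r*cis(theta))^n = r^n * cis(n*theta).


r^6 = 3^6 = 729
n*theta = 6*60° = 360° = 0° (mod 360)
a = 729*cos(0°) = 729.0000
b = 729*sin(0°) = 0

729 cis(0°) = 729.0000 + 0i


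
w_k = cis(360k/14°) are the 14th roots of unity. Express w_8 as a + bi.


Angle = 360*8/14 = 205.7143°
a = cos(205.7143°) = -0.9010
b = sin(205.7143°) = -0.4339

-0.9010 - 0.4339i


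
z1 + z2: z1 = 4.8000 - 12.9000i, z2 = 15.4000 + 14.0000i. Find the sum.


Real: 4.8 + 15.4 = 20.2
Imag: -12.9 + 14 = 1.1

20.2000 + 1.1000i


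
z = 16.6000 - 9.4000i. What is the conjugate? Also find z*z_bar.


z_bar = 16.6000 + 9.4000i
z*z_bar = 16.6^2 + (-9.4)^2 = 275.56 + 88.36 = 363.92

z_bar = 16.6000 + 9.4000i, z*z_bar = 363.92


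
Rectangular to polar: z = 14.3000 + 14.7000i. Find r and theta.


r = sqrt(204.49+216.09) = sqrt(420.58) = 20.5080
theta = atan2(14.7, 14.3) = 45.7902 degrees

r = 20.5080, theta = 45.7902 degrees


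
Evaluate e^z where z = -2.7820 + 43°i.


e^-2.7820 = 0.0619
cos(43°) = 0.7314
sin(43°) = 0.682
Real = 0.0619*0.7314 = 0.0453
Imag = 0.0619*0.682 = 0.0422

0.0453 + 0.0422i


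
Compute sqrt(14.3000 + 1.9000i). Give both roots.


|z| = sqrt(204.49+3.61) = 14.4257
sqrt((|z|+a)/2) = sqrt((14.4257+14.3)/2) = sqrt(14.3628) = 3.7898
sqrt((|z|-a)/2) = sqrt((14.4257-14.3)/2) = sqrt(0.0628) = 0.2507

±(3.7898 + 0.2507i) i.e. 3.7898 + 0.2507i and -3.7898 - 0.2507i


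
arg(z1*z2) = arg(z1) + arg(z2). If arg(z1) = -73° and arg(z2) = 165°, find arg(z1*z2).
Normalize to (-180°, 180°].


arg(z1*z2) = -73° + 165° = 92°
Normalized to (-180°, 180°]: 92°

92°


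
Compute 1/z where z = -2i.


|z|^2 = 0+4 = 4
1/z = (0 + 2i)/4

1/z = 0 + 0.5000i


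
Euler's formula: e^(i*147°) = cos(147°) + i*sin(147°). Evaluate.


cos(147°) = -0.8387
sin(147°) = 0.5446

e^(i*147°) = -0.8387 + 0.5446i


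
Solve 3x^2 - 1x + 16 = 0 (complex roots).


disc = (-1)^2 - 4*3*16 = 1 - 192 = -191
sqrt(|disc|) = sqrt(191) = 13.8203
Real part = 1/(2*3) = 0.1667
Imag part = 13.8203/(2*3) = 2.3034

0.1667 ± 2.3034i


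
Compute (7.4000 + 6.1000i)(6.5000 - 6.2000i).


Real = 7.4*6.5 - 6.1*(-6.2) = 48.1 - (-37.82) = 85.92
Imag = 7.4*(-6.2) + 6.5*6.1 = -45.88 + 39.65 = -6.23

85.9200 - 6.2300i


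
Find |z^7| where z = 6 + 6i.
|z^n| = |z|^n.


|z| = sqrt(36+36) = sqrt(72) = 8.4853
|z^7| = |z|^7 = (sqrt(72))^7 = 72^3 * sqrt(72) = 373248*sqrt(72)

|z^7| = 373248*sqrt(72) ≈ 3167114.3024


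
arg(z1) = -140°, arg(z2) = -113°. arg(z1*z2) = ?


arg(z1*z2) = -140° - 113° = -253°
Normalized to (-180°, 180°]: 107°

107°


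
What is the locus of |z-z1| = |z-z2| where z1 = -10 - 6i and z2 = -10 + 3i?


Equal distances means the locus is the perpendicular bisector of z1 and z2.
Midpoint = ((-10+(-10))/2, (-6+3)/2) = (-10.0000, -1.5000)

Perpendicular bisector through (-10.0000, -1.5000)


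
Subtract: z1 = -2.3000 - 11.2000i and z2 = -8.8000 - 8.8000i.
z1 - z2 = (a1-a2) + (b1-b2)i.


Real: -2.3 + 8.8 = 6.5
Imag: -11.2 + 8.8 = -2.4

6.5000 - 2.4000i


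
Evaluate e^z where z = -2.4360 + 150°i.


e^-2.4360 = 0.0875
cos(150°) = -0.866
sin(150°) = 0.5
Real = 0.0875*(-0.866) = -0.0758
Imag = 0.0875*0.5 = 0.0438

-0.0758 + 0.0438i


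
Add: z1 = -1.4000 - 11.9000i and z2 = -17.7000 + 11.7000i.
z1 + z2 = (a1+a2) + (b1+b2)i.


Real: -1.4 - 17.7 = -19.1
Imag: -11.9 + 11.7 = -0.2

-19.1000 - 0.2000i


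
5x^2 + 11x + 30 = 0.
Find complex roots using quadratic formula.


disc = 11^2 - 4*5*30 = 121 - 600 = -479
sqrt(|disc|) = sqrt(479) = 21.8861
Real part = -11/(2*5) = -1.1000
Imag part = 21.8861/(2*5) = 2.1886

-1.1000 ± 2.1886i


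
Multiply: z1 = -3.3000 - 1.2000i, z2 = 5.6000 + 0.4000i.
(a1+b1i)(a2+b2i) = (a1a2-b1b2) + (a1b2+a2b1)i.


Real = -3.3*5.6 - (-1.2)*0.4 = -18.48 - (-0.48) = -18
Imag = -3.3*0.4 + 5.6*(-1.2) = -1.32 - (6.72) = -8.04

-18.0000 - 8.0400i


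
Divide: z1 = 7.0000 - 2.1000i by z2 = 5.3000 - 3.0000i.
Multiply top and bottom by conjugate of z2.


Conjugate of z2 = 5.3000 + 3.0000i
Numerator: (7.0000 - 2.1000i)(5.3000 + 3.0000i) = 43.4000 + 9.8700i
Denominator: 5.3^2 + (-3)^2 = 37.09
Result = (43.4000 + 9.8700i)/37.09

1.1701 + 0.2661i


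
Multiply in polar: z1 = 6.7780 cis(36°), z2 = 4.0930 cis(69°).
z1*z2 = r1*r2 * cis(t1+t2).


r = 6.7780 * 4.0930 = 27.7424
theta = 36° + 69° = 105° = 105° (mod 360)

27.7424 cis(105°)
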